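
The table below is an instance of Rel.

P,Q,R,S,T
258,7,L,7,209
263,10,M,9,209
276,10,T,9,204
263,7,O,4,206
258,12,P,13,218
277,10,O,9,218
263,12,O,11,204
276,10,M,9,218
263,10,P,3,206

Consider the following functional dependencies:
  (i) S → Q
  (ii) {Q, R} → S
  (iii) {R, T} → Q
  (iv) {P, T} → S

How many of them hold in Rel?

(i) S → Q: every LHS value maps to a single RHS value — holds.
(ii) {Q, R} → S: every LHS value maps to a single RHS value — holds.
(iii) {R, T} → Q: every LHS value maps to a single RHS value — holds.
(iv) {P, T} → S: (P=263, T=206): 2 rows → S takes values {4, 3} — violation — fails.
3 of the 4 dependencies hold.

3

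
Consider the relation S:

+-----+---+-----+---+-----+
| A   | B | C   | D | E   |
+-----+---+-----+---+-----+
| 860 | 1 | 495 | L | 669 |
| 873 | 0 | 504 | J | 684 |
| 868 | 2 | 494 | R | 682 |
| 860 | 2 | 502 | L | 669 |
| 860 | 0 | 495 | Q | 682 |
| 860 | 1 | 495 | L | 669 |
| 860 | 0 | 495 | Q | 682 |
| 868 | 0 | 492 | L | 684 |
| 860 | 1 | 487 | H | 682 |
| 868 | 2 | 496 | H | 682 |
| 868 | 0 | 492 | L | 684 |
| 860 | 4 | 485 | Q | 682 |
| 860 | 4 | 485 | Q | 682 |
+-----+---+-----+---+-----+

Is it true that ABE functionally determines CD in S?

No

(A=860, B=1, E=669): 2 rows → {C,D} = (495, L), (495, L) ✓
(A=873, B=0, E=684): 1 row → {C,D} = (504, J) ✓
(A=868, B=2, E=682): 2 rows → {C,D} takes values {(494, R), (496, H)} — violation
(A=860, B=2, E=669): 1 row → {C,D} = (502, L) ✓
(A=860, B=0, E=682): 2 rows → {C,D} = (495, Q), (495, Q) ✓
(A=868, B=0, E=684): 2 rows → {C,D} = (492, L), (492, L) ✓
(A=860, B=1, E=682): 1 row → {C,D} = (487, H) ✓
(A=860, B=4, E=682): 2 rows → {C,D} = (485, Q), (485, Q) ✓
Two rows agree on ABE but differ on CD, so ABE → CD does not hold.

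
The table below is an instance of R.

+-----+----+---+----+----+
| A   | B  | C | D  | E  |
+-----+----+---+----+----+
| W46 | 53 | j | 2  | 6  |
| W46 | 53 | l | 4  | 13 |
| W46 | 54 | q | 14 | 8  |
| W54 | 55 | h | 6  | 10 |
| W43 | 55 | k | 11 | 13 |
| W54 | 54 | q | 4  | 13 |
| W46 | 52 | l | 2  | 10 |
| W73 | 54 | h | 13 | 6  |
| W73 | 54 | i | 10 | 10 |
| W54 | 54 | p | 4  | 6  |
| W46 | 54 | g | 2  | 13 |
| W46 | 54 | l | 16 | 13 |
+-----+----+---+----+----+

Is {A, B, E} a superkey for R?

Two distinct rows share (A=W46, B=54, E=13), so {A, B, E} does not determine every attribute — not a superkey.

No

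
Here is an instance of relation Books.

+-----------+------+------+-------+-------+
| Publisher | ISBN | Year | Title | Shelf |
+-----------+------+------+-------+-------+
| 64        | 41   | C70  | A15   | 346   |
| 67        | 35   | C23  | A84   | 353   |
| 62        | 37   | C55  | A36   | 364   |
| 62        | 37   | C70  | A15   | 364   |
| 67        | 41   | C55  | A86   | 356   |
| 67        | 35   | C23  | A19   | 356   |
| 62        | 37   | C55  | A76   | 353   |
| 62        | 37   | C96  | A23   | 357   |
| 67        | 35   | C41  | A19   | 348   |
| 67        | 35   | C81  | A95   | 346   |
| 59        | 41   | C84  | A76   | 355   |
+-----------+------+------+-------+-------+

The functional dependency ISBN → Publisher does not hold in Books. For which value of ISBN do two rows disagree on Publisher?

ISBN=41: 3 rows → Publisher takes values {64, 67, 59} — violation
ISBN=35: 4 rows → Publisher = 67, 67, 67, 67 ✓
ISBN=37: 4 rows → Publisher = 62, 62, 62, 62 ✓
The only ISBN value with inconsistent Publisher is ISBN=41.

41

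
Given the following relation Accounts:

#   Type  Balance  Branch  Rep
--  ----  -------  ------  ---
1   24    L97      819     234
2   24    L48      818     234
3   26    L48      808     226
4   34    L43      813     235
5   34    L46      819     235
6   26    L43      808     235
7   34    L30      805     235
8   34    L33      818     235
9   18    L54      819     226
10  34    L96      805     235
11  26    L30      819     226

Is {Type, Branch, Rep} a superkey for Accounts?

Rows 7 and 10 have the same {Type, Branch, Rep} value (Type=34, Branch=805, Rep=235) but are distinct tuples, so {Type, Branch, Rep} does not determine every attribute — not a superkey.

No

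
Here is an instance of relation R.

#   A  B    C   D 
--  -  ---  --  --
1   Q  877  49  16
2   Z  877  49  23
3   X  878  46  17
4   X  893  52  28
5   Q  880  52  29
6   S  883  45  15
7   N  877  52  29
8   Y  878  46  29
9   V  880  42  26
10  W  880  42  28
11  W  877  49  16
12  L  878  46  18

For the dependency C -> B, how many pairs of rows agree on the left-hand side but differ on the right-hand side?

C=49: all 3 rows agree on B — 0 pairs.
C=46: all 3 rows agree on B — 0 pairs.
C=52: violating pairs (4,5), (4,7), (5,7) — 3 pairs.
C=42: all 2 rows agree on B — 0 pairs.

3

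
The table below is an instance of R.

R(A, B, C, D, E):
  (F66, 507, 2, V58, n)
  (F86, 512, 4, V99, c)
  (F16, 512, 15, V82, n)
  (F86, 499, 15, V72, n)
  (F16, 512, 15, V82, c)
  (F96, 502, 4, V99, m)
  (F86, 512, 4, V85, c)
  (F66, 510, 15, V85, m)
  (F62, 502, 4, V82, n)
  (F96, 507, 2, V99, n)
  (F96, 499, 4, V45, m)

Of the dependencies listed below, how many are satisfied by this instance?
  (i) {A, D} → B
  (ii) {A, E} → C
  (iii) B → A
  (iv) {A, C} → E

(i) {A, D} → B: (A=F96, D=V99): 2 rows → B takes values {502, 507} — violation — fails.
(ii) {A, E} → C: every LHS value maps to a single RHS value — holds.
(iii) B → A: B=507: 2 rows → A takes values {F66, F96} — violation; B=512: 4 rows → A takes values {F86, F16} — violation; B=499: 2 rows → A takes values {F86, F96} — violation; B=502: 2 rows → A takes values {F96, F62} — violation — fails.
(iv) {A, C} → E: (A=F16, C=15): 2 rows → E takes values {n, c} — violation — fails.
1 of the 4 dependencies holds.

1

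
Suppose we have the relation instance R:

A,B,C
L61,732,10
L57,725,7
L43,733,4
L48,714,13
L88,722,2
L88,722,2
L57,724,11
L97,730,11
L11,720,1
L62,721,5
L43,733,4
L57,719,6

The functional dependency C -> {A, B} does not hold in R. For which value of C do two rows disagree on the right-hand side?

11

C=10: 1 row → {A,B} = (L61, 732) ✓
C=7: 1 row → {A,B} = (L57, 725) ✓
C=4: 2 rows → {A,B} = (L43, 733), (L43, 733) ✓
C=13: 1 row → {A,B} = (L48, 714) ✓
C=2: 2 rows → {A,B} = (L88, 722), (L88, 722) ✓
C=11: 2 rows → {A,B} takes values {(L57, 724), (L97, 730)} — violation
C=1: 1 row → {A,B} = (L11, 720) ✓
C=5: 1 row → {A,B} = (L62, 721) ✓
C=6: 1 row → {A,B} = (L57, 719) ✓
The only C value with inconsistent RHS is C=11.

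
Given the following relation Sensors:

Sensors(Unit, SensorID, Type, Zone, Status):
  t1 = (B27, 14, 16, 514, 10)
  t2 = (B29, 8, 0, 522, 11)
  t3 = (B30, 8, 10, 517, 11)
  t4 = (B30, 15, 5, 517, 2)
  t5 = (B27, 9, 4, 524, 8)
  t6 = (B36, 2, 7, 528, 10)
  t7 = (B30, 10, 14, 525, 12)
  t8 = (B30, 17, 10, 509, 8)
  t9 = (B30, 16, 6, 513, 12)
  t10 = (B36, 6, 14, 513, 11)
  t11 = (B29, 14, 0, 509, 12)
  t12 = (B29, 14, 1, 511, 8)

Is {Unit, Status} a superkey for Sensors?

Rows 7 and 9 have the same {Unit, Status} value (Unit=B30, Status=12) but are distinct tuples, so {Unit, Status} does not determine every attribute — not a superkey.

No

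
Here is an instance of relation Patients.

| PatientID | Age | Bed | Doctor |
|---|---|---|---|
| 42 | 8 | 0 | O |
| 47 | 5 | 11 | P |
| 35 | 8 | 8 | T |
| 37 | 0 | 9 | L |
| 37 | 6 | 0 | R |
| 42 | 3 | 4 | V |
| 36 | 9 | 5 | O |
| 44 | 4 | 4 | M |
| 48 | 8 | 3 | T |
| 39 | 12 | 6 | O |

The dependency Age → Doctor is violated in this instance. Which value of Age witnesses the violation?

Age=8: 3 rows → Doctor takes values {O, T} — violation
Age=5: 1 row → Doctor = P ✓
Age=0: 1 row → Doctor = L ✓
Age=6: 1 row → Doctor = R ✓
Age=3: 1 row → Doctor = V ✓
Age=9: 1 row → Doctor = O ✓
Age=4: 1 row → Doctor = M ✓
Age=12: 1 row → Doctor = O ✓
The only Age value with inconsistent Doctor is Age=8.

8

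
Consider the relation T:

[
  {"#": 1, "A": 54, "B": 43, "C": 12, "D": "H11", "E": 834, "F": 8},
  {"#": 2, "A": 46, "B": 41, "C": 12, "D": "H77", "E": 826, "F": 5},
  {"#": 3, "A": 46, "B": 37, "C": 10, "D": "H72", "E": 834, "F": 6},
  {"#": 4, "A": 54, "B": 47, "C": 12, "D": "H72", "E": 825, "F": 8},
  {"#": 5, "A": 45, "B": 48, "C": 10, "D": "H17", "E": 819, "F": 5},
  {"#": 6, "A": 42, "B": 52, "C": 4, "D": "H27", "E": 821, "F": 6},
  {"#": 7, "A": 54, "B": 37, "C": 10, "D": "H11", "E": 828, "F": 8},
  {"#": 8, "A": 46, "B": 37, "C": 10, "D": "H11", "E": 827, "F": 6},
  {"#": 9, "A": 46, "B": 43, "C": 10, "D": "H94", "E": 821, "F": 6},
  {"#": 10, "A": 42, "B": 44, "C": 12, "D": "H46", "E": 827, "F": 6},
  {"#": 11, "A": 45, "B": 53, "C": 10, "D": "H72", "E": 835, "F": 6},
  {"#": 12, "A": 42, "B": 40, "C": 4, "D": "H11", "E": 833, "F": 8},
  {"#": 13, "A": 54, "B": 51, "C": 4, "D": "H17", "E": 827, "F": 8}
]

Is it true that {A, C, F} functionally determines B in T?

(A=54, C=12, F=8): rows 1, 4 → B takes values {43, 47} — violation
(A=46, C=12, F=5): row 2 → B = 41 ✓
(A=46, C=10, F=6): rows 3, 8, 9 → B takes values {37, 43} — violation
(A=45, C=10, F=5): row 5 → B = 48 ✓
(A=42, C=4, F=6): row 6 → B = 52 ✓
(A=54, C=10, F=8): row 7 → B = 37 ✓
(A=42, C=12, F=6): row 10 → B = 44 ✓
(A=45, C=10, F=6): row 11 → B = 53 ✓
(A=42, C=4, F=8): row 12 → B = 40 ✓
(A=54, C=4, F=8): row 13 → B = 51 ✓
Two rows agree on {A, C, F} but differ on B, so {A, C, F} -> B does not hold.

No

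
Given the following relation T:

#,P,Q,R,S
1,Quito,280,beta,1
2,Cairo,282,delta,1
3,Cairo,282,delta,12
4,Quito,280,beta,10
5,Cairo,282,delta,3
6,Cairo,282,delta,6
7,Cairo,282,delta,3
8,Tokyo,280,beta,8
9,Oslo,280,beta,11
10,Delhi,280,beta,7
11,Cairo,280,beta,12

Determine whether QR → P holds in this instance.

No

(Q=280, R=beta): rows 1, 4, 8, 9, 10, 11 → P takes values {Quito, Tokyo, Oslo, Delhi, Cairo} — violation
(Q=282, R=delta): rows 2, 3, 5, 6, 7 → P = Cairo, Cairo, Cairo, Cairo, Cairo ✓
Two rows agree on QR but differ on P, so QR → P does not hold.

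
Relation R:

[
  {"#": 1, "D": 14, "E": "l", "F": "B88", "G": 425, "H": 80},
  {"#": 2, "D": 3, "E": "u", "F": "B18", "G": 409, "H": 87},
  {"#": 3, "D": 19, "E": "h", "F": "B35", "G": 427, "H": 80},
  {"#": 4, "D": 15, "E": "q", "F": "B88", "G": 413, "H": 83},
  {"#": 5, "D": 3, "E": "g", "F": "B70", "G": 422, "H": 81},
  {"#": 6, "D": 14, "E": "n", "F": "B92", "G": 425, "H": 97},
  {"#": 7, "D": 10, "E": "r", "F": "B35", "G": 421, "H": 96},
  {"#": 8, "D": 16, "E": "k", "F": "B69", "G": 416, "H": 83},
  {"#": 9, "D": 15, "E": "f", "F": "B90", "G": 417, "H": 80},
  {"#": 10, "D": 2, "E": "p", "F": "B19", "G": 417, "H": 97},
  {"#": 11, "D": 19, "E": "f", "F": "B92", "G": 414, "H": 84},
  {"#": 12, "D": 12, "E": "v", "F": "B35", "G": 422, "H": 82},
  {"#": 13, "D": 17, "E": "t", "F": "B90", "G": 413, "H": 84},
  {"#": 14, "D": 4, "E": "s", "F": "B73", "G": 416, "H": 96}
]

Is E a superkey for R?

No

Rows 9 and 11 have the same E value E=f but are distinct tuples, so E does not determine every attribute — not a superkey.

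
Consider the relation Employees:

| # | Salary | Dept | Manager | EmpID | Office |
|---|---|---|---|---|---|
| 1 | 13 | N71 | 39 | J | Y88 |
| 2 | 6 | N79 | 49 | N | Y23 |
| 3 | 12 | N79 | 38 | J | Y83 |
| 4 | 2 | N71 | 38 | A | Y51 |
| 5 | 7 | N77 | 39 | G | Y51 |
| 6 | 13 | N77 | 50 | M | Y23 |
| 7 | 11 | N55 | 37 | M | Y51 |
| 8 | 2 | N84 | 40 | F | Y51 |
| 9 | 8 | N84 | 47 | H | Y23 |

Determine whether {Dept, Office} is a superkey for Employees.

Yes

All 9 rows have distinct {Dept, Office} values, so {Dept, Office} → (all attributes) holds and {Dept, Office} is a superkey.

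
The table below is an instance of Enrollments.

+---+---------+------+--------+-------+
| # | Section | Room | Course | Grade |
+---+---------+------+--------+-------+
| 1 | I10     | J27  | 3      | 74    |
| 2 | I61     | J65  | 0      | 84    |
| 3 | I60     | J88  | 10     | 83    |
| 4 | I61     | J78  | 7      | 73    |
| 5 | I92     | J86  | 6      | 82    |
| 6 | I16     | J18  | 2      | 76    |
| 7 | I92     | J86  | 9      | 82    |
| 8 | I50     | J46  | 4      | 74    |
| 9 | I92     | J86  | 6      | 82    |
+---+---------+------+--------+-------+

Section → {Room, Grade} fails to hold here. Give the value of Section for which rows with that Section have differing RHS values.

I61

Section=I10: row 1 → {Room,Grade} = (J27, 74) ✓
Section=I61: rows 2, 4 → {Room,Grade} takes values {(J65, 84), (J78, 73)} — violation
Section=I60: row 3 → {Room,Grade} = (J88, 83) ✓
Section=I92: rows 5, 7, 9 → {Room,Grade} = (J86, 82), (J86, 82), (J86, 82) ✓
Section=I16: row 6 → {Room,Grade} = (J18, 76) ✓
Section=I50: row 8 → {Room,Grade} = (J46, 74) ✓
The only Section value with inconsistent RHS is Section=I61.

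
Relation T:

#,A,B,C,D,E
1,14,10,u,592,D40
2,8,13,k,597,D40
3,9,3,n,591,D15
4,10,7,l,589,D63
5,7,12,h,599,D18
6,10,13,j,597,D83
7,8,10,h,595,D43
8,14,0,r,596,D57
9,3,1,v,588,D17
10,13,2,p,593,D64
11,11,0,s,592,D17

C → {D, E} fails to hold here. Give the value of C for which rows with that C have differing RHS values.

C=u: row 1 → {D,E} = (592, D40) ✓
C=k: row 2 → {D,E} = (597, D40) ✓
C=n: row 3 → {D,E} = (591, D15) ✓
C=l: row 4 → {D,E} = (589, D63) ✓
C=h: rows 5, 7 → {D,E} takes values {(599, D18), (595, D43)} — violation
C=j: row 6 → {D,E} = (597, D83) ✓
C=r: row 8 → {D,E} = (596, D57) ✓
C=v: row 9 → {D,E} = (588, D17) ✓
C=p: row 10 → {D,E} = (593, D64) ✓
C=s: row 11 → {D,E} = (592, D17) ✓
The only C value with inconsistent RHS is C=h.

h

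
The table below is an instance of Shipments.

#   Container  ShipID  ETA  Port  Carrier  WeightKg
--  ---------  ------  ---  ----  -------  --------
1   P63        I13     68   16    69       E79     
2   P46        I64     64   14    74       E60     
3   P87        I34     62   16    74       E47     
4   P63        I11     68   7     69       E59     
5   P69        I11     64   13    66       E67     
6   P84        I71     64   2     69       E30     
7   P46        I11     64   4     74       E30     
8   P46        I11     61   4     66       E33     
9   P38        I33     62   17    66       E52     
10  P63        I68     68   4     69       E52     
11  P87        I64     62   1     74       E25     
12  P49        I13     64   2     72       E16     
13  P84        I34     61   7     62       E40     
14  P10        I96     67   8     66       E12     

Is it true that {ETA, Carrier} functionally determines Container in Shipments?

Yes

(ETA=68, Carrier=69): rows 1, 4, 10 → Container = P63, P63, P63 ✓
(ETA=64, Carrier=74): rows 2, 7 → Container = P46, P46 ✓
(ETA=62, Carrier=74): rows 3, 11 → Container = P87, P87 ✓
(ETA=64, Carrier=66): row 5 → Container = P69 ✓
(ETA=64, Carrier=69): row 6 → Container = P84 ✓
(ETA=61, Carrier=66): row 8 → Container = P46 ✓
(ETA=62, Carrier=66): row 9 → Container = P38 ✓
(ETA=64, Carrier=72): row 12 → Container = P49 ✓
(ETA=61, Carrier=62): row 13 → Container = P84 ✓
(ETA=67, Carrier=66): row 14 → Container = P10 ✓
Every {ETA, Carrier} value is associated with a single Container value, so {ETA, Carrier} → Container holds.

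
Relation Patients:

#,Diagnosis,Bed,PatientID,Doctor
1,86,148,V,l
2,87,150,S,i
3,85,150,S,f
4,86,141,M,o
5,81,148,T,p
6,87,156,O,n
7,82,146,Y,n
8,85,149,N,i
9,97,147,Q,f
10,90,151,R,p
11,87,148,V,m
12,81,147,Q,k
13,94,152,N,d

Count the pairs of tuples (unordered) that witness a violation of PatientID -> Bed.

PatientID=V: all 2 rows agree on Bed — 0 pairs.
PatientID=S: all 2 rows agree on Bed — 0 pairs.
PatientID=N: violating pairs (8,13) — 1 pair.
PatientID=Q: all 2 rows agree on Bed — 0 pairs.

1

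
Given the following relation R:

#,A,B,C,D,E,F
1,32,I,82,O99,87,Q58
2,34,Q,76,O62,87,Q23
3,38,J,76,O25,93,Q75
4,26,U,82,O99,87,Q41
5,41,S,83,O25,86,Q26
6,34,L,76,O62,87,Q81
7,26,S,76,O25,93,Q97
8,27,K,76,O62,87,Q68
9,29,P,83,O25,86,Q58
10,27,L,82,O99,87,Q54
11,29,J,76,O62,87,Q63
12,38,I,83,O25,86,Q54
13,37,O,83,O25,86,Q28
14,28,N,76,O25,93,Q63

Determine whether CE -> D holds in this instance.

(C=82, E=87): rows 1, 4, 10 → D = O99, O99, O99 ✓
(C=76, E=87): rows 2, 6, 8, 11 → D = O62, O62, O62, O62 ✓
(C=76, E=93): rows 3, 7, 14 → D = O25, O25, O25 ✓
(C=83, E=86): rows 5, 9, 12, 13 → D = O25, O25, O25, O25 ✓
Every CE value is associated with a single D value, so CE -> D holds.

Yes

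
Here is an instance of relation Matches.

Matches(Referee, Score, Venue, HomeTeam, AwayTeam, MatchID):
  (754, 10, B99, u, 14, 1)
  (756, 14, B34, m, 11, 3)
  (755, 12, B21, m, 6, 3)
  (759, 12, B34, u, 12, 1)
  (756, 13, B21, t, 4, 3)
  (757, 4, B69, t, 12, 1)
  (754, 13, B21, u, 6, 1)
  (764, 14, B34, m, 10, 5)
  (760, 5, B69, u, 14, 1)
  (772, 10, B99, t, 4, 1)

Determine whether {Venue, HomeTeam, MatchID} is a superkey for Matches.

Yes

All 10 rows have distinct {Venue, HomeTeam, MatchID} values, so {Venue, HomeTeam, MatchID} → (all attributes) holds and {Venue, HomeTeam, MatchID} is a superkey.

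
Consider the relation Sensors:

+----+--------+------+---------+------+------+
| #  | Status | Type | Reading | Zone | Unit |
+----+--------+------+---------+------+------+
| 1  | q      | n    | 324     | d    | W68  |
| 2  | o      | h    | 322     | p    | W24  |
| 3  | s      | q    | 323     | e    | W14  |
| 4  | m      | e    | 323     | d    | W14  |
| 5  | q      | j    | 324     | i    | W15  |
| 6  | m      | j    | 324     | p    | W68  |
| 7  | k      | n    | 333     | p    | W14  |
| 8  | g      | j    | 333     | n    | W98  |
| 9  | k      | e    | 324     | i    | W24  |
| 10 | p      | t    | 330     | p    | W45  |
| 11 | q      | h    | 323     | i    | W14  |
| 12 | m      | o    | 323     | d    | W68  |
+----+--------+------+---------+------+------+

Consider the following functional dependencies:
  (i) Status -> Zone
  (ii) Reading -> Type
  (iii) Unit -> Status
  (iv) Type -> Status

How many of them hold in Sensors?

0

(i) Status -> Zone: Status=q: rows 1, 5, 11 → Zone takes values {d, i} — violation; Status=m: rows 4, 6, 12 → Zone takes values {d, p} — violation; Status=k: rows 7, 9 → Zone takes values {p, i} — violation — fails.
(ii) Reading -> Type: Reading=324: rows 1, 5, 6, 9 → Type takes values {n, j, e} — violation; Reading=323: rows 3, 4, 11, 12 → Type takes values {q, e, h, o} — violation; Reading=333: rows 7, 8 → Type takes values {n, j} — violation — fails.
(iii) Unit -> Status: Unit=W68: rows 1, 6, 12 → Status takes values {q, m} — violation; Unit=W24: rows 2, 9 → Status takes values {o, k} — violation; Unit=W14: rows 3, 4, 7, 11 → Status takes values {s, m, k, q} — violation — fails.
(iv) Type -> Status: Type=n: rows 1, 7 → Status takes values {q, k} — violation; Type=h: rows 2, 11 → Status takes values {o, q} — violation; Type=e: rows 4, 9 → Status takes values {m, k} — violation; Type=j: rows 5, 6, 8 → Status takes values {q, m, g} — violation — fails.
None of the 4 dependencies hold.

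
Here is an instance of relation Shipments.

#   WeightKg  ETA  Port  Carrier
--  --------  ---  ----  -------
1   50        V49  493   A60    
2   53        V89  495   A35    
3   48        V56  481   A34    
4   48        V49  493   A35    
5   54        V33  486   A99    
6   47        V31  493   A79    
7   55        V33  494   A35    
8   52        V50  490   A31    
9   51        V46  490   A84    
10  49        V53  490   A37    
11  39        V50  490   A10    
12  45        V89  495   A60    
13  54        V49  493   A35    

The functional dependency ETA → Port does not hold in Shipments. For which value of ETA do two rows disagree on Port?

ETA=V49: rows 1, 4, 13 → Port = 493, 493, 493 ✓
ETA=V89: rows 2, 12 → Port = 495, 495 ✓
ETA=V56: row 3 → Port = 481 ✓
ETA=V33: rows 5, 7 → Port takes values {486, 494} — violation
ETA=V31: row 6 → Port = 493 ✓
ETA=V50: rows 8, 11 → Port = 490, 490 ✓
ETA=V46: row 9 → Port = 490 ✓
ETA=V53: row 10 → Port = 490 ✓
The only ETA value with inconsistent Port is ETA=V33.

V33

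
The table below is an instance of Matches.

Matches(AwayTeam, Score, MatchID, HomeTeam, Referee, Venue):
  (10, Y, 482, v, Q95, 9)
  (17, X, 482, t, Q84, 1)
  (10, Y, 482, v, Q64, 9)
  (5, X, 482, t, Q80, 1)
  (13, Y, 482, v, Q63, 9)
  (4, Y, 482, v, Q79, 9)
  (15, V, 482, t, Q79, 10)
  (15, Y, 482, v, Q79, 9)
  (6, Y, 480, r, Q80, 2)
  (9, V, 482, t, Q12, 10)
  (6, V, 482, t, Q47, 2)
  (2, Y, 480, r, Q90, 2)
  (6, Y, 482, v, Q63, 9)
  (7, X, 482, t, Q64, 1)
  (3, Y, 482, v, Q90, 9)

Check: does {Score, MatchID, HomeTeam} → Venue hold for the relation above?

(Score=Y, MatchID=482, HomeTeam=v): 7 rows → Venue = 9, 9, 9, 9, 9, 9, 9 ✓
(Score=X, MatchID=482, HomeTeam=t): 3 rows → Venue = 1, 1, 1 ✓
(Score=V, MatchID=482, HomeTeam=t): 3 rows → Venue takes values {10, 2} — violation
(Score=Y, MatchID=480, HomeTeam=r): 2 rows → Venue = 2, 2 ✓
Two rows agree on {Score, MatchID, HomeTeam} but differ on Venue, so {Score, MatchID, HomeTeam} → Venue does not hold.

No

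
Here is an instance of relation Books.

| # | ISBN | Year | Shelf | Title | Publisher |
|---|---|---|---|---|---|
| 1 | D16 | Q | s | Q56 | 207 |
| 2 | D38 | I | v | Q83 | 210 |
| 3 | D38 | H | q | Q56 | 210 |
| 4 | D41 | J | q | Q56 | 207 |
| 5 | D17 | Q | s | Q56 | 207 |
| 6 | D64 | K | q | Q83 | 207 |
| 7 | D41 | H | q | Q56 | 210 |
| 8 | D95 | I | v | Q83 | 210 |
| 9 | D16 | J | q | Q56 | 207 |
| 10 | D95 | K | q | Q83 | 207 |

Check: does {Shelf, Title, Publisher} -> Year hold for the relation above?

Yes

(Shelf=s, Title=Q56, Publisher=207): rows 1, 5 → Year = Q, Q ✓
(Shelf=v, Title=Q83, Publisher=210): rows 2, 8 → Year = I, I ✓
(Shelf=q, Title=Q56, Publisher=210): rows 3, 7 → Year = H, H ✓
(Shelf=q, Title=Q56, Publisher=207): rows 4, 9 → Year = J, J ✓
(Shelf=q, Title=Q83, Publisher=207): rows 6, 10 → Year = K, K ✓
Every {Shelf, Title, Publisher} value is associated with a single Year value, so {Shelf, Title, Publisher} -> Year holds.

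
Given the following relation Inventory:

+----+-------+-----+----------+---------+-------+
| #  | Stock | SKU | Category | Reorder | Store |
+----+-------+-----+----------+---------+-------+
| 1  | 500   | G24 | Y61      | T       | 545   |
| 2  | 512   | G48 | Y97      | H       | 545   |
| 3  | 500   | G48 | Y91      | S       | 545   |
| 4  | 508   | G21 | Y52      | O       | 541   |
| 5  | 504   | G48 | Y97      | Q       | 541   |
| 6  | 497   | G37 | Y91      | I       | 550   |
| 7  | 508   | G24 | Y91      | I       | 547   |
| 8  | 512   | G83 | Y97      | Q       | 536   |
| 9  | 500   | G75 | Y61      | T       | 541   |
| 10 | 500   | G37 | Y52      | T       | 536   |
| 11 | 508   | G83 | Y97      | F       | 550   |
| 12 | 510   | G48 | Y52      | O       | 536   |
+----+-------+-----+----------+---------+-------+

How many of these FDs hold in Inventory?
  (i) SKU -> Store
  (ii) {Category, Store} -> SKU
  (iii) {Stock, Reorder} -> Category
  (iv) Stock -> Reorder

(i) SKU -> Store: SKU=G24: rows 1, 7 → Store takes values {545, 547} — violation; SKU=G48: rows 2, 3, 5, 12 → Store takes values {545, 541, 536} — violation; SKU=G37: rows 6, 10 → Store takes values {550, 536} — violation; SKU=G83: rows 8, 11 → Store takes values {536, 550} — violation — fails.
(ii) {Category, Store} -> SKU: (Category=Y52, Store=536): rows 10, 12 → SKU takes values {G37, G48} — violation — fails.
(iii) {Stock, Reorder} -> Category: (Stock=500, Reorder=T): rows 1, 9, 10 → Category takes values {Y61, Y52} — violation — fails.
(iv) Stock -> Reorder: Stock=500: rows 1, 3, 9, 10 → Reorder takes values {T, S} — violation; Stock=512: rows 2, 8 → Reorder takes values {H, Q} — violation; Stock=508: rows 4, 7, 11 → Reorder takes values {O, I, F} — violation — fails.
None of the 4 dependencies hold.

0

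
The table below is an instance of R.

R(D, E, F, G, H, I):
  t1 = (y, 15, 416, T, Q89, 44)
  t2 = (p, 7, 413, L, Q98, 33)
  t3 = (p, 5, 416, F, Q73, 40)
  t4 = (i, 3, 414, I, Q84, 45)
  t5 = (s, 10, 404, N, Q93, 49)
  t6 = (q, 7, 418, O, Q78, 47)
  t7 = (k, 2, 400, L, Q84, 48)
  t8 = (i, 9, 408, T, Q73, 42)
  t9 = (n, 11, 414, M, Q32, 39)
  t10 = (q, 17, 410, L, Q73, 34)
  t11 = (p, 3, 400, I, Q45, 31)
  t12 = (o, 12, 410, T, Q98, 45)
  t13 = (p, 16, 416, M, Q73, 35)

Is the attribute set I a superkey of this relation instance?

Rows 4 and 12 have the same I value I=45 but are distinct tuples, so I does not determine every attribute — not a superkey.

No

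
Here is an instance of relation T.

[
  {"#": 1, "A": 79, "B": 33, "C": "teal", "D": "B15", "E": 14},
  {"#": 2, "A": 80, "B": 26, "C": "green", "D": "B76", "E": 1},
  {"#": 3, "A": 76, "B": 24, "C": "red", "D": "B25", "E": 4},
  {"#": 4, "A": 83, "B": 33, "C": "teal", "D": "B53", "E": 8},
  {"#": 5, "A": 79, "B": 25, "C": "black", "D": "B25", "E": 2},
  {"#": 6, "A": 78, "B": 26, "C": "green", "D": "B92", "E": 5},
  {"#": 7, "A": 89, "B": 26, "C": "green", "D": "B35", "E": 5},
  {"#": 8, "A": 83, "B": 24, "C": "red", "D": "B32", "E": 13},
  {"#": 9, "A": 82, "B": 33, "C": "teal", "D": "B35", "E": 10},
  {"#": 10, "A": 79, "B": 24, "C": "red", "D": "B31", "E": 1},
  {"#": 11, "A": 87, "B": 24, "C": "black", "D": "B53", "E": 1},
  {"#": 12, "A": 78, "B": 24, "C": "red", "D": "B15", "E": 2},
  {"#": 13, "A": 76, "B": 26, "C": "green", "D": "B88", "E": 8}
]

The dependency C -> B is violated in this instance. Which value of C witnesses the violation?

C=teal: rows 1, 4, 9 → B = 33, 33, 33 ✓
C=green: rows 2, 6, 7, 13 → B = 26, 26, 26, 26 ✓
C=red: rows 3, 8, 10, 12 → B = 24, 24, 24, 24 ✓
C=black: rows 5, 11 → B takes values {25, 24} — violation
The only C value with inconsistent B is C=black.

black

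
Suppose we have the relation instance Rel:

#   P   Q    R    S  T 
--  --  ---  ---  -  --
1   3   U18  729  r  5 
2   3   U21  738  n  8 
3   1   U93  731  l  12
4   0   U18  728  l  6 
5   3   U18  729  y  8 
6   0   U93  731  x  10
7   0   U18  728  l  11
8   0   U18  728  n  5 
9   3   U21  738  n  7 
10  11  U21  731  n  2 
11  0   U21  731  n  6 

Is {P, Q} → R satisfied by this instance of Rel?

(P=3, Q=U18): rows 1, 5 → R = 729, 729 ✓
(P=3, Q=U21): rows 2, 9 → R = 738, 738 ✓
(P=1, Q=U93): row 3 → R = 731 ✓
(P=0, Q=U18): rows 4, 7, 8 → R = 728, 728, 728 ✓
(P=0, Q=U93): row 6 → R = 731 ✓
(P=11, Q=U21): row 10 → R = 731 ✓
(P=0, Q=U21): row 11 → R = 731 ✓
Every {P, Q} value is associated with a single R value, so {P, Q} → R holds.

Yes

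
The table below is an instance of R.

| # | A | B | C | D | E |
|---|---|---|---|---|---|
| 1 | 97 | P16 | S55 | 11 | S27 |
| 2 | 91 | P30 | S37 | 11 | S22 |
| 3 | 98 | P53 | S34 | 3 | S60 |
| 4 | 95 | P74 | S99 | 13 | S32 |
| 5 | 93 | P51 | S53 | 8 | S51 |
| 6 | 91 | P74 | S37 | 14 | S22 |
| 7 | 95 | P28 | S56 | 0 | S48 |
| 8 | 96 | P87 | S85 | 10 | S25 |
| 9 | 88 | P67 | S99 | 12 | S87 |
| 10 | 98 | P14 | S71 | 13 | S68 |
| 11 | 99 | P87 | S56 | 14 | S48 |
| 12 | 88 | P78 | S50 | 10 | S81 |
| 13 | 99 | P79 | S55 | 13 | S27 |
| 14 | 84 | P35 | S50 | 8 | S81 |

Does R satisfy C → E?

No

C=S55: rows 1, 13 → E = S27, S27 ✓
C=S37: rows 2, 6 → E = S22, S22 ✓
C=S34: row 3 → E = S60 ✓
C=S99: rows 4, 9 → E takes values {S32, S87} — violation
C=S53: row 5 → E = S51 ✓
C=S56: rows 7, 11 → E = S48, S48 ✓
C=S85: row 8 → E = S25 ✓
C=S71: row 10 → E = S68 ✓
C=S50: rows 12, 14 → E = S81, S81 ✓
Two rows agree on C but differ on E, so C → E does not hold.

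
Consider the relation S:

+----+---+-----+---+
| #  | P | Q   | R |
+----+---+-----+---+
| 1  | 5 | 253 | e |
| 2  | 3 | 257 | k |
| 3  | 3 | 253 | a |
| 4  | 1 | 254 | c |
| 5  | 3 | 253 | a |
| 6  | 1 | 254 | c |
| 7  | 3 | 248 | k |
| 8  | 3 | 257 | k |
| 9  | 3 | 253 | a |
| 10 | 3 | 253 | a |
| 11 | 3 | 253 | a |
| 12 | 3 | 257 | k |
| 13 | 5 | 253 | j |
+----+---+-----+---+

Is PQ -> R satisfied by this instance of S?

No

(P=5, Q=253): rows 1, 13 → R takes values {e, j} — violation
(P=3, Q=257): rows 2, 8, 12 → R = k, k, k ✓
(P=3, Q=253): rows 3, 5, 9, 10, 11 → R = a, a, a, a, a ✓
(P=1, Q=254): rows 4, 6 → R = c, c ✓
(P=3, Q=248): row 7 → R = k ✓
Two rows agree on PQ but differ on R, so PQ -> R does not hold.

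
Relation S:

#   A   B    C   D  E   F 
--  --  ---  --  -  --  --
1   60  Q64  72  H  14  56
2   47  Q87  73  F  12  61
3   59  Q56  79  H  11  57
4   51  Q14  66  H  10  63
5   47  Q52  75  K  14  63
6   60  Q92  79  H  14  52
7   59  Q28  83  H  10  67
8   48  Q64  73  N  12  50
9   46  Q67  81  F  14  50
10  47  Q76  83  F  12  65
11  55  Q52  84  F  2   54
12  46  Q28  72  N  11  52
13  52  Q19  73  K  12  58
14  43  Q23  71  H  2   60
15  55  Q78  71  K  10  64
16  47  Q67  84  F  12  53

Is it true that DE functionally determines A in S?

No

(D=H, E=14): rows 1, 6 → A = 60, 60 ✓
(D=F, E=12): rows 2, 10, 16 → A = 47, 47, 47 ✓
(D=H, E=11): row 3 → A = 59 ✓
(D=H, E=10): rows 4, 7 → A takes values {51, 59} — violation
(D=K, E=14): row 5 → A = 47 ✓
(D=N, E=12): row 8 → A = 48 ✓
(D=F, E=14): row 9 → A = 46 ✓
(D=F, E=2): row 11 → A = 55 ✓
(D=N, E=11): row 12 → A = 46 ✓
(D=K, E=12): row 13 → A = 52 ✓
(D=H, E=2): row 14 → A = 43 ✓
(D=K, E=10): row 15 → A = 55 ✓
Two rows agree on DE but differ on A, so DE -> A does not hold.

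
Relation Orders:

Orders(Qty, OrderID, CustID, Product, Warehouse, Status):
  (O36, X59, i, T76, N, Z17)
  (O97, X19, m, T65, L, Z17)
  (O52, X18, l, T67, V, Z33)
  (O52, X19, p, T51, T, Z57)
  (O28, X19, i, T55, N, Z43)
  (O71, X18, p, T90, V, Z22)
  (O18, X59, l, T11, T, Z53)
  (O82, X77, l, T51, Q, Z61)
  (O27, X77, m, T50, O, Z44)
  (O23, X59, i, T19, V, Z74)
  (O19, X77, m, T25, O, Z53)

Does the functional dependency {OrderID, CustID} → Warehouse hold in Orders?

(OrderID=X59, CustID=i): 2 rows → Warehouse takes values {N, V} — violation
(OrderID=X19, CustID=m): 1 row → Warehouse = L ✓
(OrderID=X18, CustID=l): 1 row → Warehouse = V ✓
(OrderID=X19, CustID=p): 1 row → Warehouse = T ✓
(OrderID=X19, CustID=i): 1 row → Warehouse = N ✓
(OrderID=X18, CustID=p): 1 row → Warehouse = V ✓
(OrderID=X59, CustID=l): 1 row → Warehouse = T ✓
(OrderID=X77, CustID=l): 1 row → Warehouse = Q ✓
(OrderID=X77, CustID=m): 2 rows → Warehouse = O, O ✓
Two rows agree on {OrderID, CustID} but differ on Warehouse, so {OrderID, CustID} → Warehouse does not hold.

No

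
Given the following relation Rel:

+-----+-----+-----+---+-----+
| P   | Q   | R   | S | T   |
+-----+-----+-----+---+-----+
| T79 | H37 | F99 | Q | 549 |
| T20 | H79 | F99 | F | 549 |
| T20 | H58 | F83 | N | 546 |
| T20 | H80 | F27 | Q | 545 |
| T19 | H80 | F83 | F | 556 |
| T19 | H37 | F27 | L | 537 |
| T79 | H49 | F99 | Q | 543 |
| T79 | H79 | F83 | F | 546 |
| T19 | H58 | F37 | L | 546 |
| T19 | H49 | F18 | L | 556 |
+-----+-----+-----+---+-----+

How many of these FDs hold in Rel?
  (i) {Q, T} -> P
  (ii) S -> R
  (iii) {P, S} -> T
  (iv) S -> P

0

(i) {Q, T} -> P: (Q=H58, T=546): 2 rows → P takes values {T20, T19} — violation — fails.
(ii) S -> R: S=Q: 3 rows → R takes values {F99, F27} — violation; S=F: 3 rows → R takes values {F99, F83} — violation; S=L: 3 rows → R takes values {F27, F37, F18} — violation — fails.
(iii) {P, S} -> T: (P=T79, S=Q): 2 rows → T takes values {549, 543} — violation; (P=T19, S=L): 3 rows → T takes values {537, 546, 556} — violation — fails.
(iv) S -> P: S=Q: 3 rows → P takes values {T79, T20} — violation; S=F: 3 rows → P takes values {T20, T19, T79} — violation — fails.
None of the 4 dependencies hold.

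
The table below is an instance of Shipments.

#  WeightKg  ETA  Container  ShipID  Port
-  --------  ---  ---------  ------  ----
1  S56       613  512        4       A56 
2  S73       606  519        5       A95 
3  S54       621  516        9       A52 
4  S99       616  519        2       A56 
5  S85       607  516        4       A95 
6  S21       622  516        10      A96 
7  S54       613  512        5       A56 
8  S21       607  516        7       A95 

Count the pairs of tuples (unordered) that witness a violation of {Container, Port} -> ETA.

0

(Container=512, Port=A56): all 2 rows agree on ETA — 0 pairs.
(Container=516, Port=A95): all 2 rows agree on ETA — 0 pairs.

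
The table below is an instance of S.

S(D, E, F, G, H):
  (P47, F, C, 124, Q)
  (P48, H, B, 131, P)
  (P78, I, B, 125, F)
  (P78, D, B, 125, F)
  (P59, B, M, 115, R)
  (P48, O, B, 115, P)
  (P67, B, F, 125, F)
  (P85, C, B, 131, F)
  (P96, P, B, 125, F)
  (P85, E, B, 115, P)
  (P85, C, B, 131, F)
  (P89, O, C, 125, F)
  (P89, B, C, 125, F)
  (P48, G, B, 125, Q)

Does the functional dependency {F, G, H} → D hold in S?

No

(F=C, G=124, H=Q): 1 row → D = P47 ✓
(F=B, G=131, H=P): 1 row → D = P48 ✓
(F=B, G=125, H=F): 3 rows → D takes values {P78, P96} — violation
(F=M, G=115, H=R): 1 row → D = P59 ✓
(F=B, G=115, H=P): 2 rows → D takes values {P48, P85} — violation
(F=F, G=125, H=F): 1 row → D = P67 ✓
(F=B, G=131, H=F): 2 rows → D = P85, P85 ✓
(F=C, G=125, H=F): 2 rows → D = P89, P89 ✓
(F=B, G=125, H=Q): 1 row → D = P48 ✓
Two rows agree on {F, G, H} but differ on D, so {F, G, H} → D does not hold.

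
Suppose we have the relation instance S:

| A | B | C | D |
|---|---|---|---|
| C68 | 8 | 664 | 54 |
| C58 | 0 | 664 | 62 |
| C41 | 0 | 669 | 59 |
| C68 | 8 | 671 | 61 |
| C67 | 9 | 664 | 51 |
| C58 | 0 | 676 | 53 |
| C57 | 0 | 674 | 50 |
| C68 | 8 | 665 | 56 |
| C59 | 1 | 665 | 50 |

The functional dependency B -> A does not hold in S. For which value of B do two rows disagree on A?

0

B=8: 3 rows → A = C68, C68, C68 ✓
B=0: 4 rows → A takes values {C58, C41, C57} — violation
B=9: 1 row → A = C67 ✓
B=1: 1 row → A = C59 ✓
The only B value with inconsistent A is B=0.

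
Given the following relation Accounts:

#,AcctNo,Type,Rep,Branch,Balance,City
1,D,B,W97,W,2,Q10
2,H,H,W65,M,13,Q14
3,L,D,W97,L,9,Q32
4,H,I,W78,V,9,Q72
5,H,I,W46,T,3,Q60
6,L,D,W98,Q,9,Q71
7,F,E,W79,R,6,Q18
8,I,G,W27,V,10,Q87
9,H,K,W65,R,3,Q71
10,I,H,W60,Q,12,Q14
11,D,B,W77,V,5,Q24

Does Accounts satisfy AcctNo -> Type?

AcctNo=D: rows 1, 11 → Type = B, B ✓
AcctNo=H: rows 2, 4, 5, 9 → Type takes values {H, I, K} — violation
AcctNo=L: rows 3, 6 → Type = D, D ✓
AcctNo=F: row 7 → Type = E ✓
AcctNo=I: rows 8, 10 → Type takes values {G, H} — violation
Two rows agree on AcctNo but differ on Type, so AcctNo -> Type does not hold.

No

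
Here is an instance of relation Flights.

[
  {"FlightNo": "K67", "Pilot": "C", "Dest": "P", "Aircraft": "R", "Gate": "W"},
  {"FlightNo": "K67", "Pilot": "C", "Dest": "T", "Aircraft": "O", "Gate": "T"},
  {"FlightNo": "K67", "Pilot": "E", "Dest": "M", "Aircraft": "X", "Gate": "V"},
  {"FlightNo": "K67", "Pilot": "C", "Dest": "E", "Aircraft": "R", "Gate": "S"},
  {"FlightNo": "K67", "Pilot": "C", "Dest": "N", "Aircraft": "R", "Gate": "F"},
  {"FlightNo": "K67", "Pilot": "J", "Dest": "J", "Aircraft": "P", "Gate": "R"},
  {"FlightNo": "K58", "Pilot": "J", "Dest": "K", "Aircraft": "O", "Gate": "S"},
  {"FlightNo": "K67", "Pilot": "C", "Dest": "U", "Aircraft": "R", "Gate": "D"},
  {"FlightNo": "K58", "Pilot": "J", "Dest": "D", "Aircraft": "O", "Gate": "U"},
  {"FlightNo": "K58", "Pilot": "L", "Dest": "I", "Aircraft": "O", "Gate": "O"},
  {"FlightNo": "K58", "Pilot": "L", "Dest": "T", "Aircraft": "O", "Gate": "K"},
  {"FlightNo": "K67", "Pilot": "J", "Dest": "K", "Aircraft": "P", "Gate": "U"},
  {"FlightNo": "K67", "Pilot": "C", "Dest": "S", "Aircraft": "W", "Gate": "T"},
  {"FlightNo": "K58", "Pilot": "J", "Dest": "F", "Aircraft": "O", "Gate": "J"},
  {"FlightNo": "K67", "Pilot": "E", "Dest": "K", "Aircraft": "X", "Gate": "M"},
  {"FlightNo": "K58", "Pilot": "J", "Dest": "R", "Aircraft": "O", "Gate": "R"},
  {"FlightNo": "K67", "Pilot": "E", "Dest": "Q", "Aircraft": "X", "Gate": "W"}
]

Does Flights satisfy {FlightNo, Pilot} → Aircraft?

No

(FlightNo=K67, Pilot=C): 6 rows → Aircraft takes values {R, O, W} — violation
(FlightNo=K67, Pilot=E): 3 rows → Aircraft = X, X, X ✓
(FlightNo=K67, Pilot=J): 2 rows → Aircraft = P, P ✓
(FlightNo=K58, Pilot=J): 4 rows → Aircraft = O, O, O, O ✓
(FlightNo=K58, Pilot=L): 2 rows → Aircraft = O, O ✓
Two rows agree on {FlightNo, Pilot} but differ on Aircraft, so {FlightNo, Pilot} → Aircraft does not hold.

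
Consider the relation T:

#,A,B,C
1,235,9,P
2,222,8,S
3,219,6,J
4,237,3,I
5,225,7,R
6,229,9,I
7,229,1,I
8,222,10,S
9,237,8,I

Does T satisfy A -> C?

A=235: row 1 → C = P ✓
A=222: rows 2, 8 → C = S, S ✓
A=219: row 3 → C = J ✓
A=237: rows 4, 9 → C = I, I ✓
A=225: row 5 → C = R ✓
A=229: rows 6, 7 → C = I, I ✓
Every A value is associated with a single C value, so A -> C holds.

Yes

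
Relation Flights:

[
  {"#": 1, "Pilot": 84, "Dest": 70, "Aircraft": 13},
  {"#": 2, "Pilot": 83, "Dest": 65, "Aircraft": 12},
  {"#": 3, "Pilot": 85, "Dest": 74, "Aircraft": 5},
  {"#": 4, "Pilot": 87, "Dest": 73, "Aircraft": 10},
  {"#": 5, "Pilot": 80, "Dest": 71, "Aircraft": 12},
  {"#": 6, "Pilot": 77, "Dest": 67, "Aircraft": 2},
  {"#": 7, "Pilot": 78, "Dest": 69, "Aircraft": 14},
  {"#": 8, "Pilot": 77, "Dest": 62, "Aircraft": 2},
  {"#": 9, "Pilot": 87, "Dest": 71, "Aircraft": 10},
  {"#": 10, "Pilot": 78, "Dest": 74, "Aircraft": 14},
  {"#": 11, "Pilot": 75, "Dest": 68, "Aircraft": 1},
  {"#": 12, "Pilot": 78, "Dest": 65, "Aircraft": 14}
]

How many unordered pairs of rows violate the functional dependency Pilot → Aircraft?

Pilot=87: all 2 rows agree on Aircraft — 0 pairs.
Pilot=77: all 2 rows agree on Aircraft — 0 pairs.
Pilot=78: all 3 rows agree on Aircraft — 0 pairs.

0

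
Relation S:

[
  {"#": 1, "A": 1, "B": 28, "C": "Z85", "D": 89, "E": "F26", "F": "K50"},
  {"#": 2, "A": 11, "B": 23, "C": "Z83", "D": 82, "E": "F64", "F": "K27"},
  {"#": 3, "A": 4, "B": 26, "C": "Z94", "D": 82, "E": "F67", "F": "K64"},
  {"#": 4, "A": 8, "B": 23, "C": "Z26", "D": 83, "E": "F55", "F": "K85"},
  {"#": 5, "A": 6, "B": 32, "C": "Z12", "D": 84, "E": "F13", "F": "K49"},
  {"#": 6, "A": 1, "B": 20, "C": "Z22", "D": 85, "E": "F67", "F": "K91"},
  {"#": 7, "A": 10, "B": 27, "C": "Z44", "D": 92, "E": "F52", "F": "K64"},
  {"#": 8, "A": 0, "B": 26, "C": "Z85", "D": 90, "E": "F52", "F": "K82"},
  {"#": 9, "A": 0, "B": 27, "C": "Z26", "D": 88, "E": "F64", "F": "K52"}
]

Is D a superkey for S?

No

Rows 2 and 3 have the same D value D=82 but are distinct tuples, so D does not determine every attribute — not a superkey.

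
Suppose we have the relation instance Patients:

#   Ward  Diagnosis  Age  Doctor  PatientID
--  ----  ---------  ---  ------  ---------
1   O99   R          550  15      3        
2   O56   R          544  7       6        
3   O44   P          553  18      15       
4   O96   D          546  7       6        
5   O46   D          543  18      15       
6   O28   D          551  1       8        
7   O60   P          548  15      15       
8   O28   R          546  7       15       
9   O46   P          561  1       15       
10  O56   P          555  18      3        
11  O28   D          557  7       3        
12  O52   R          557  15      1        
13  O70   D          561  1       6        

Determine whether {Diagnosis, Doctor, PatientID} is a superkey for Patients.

All 13 rows have distinct {Diagnosis, Doctor, PatientID} values, so {Diagnosis, Doctor, PatientID} → (all attributes) holds and {Diagnosis, Doctor, PatientID} is a superkey.

Yes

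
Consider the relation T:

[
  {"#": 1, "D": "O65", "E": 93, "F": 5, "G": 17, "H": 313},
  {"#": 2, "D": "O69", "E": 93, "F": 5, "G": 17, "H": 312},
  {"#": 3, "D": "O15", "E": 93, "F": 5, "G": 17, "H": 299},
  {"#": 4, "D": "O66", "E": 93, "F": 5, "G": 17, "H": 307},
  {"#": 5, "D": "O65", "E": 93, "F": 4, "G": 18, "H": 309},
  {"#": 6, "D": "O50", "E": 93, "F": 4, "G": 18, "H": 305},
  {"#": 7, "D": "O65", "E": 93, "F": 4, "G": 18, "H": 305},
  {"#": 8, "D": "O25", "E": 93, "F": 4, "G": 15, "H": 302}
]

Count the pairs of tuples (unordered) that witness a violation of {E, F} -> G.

3

(E=93, F=5): all 4 rows agree on G — 0 pairs.
(E=93, F=4): violating pairs (5,8), (6,8), (7,8) — 3 pairs.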